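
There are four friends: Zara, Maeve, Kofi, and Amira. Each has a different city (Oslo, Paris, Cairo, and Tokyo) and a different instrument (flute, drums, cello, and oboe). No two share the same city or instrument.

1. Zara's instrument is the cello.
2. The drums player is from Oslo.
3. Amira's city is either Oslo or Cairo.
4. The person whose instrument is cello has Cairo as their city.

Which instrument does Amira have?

Clue 1 rules out cello for Amira's instrument.
With clues 1–4, flute and oboe are impossible for Amira's instrument.
That leaves drums.

drums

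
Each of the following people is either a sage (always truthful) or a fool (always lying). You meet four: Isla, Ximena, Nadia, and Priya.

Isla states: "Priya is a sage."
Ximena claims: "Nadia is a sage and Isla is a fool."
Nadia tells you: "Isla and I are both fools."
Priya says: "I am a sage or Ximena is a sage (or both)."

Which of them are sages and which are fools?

Isla: sage, Ximena: fool, Nadia: fool, Priya: sage

Consider Isla. Suppose Isla is a fool.
Then whichever role Nadia has, Nadia's statement has the wrong truth value — contradiction.
So Isla is a sage.
With that fixed, Ximena's statement is false, so Ximena is a fool.
With that fixed, Nadia's statement is false, so Nadia is a fool.
Consider Priya. Suppose Priya is a fool.
Then Isla's statement comes out false, contradicting Isla being a sage.
So Priya is a sage.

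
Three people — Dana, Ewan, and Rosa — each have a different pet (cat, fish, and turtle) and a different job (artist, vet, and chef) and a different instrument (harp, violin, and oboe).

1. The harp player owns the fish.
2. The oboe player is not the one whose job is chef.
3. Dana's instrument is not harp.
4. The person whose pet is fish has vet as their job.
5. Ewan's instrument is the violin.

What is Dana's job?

artist

With clues 1–4, vet is impossible for Dana's job.
With clues 1–5, chef is impossible for Dana's job.
That leaves artist.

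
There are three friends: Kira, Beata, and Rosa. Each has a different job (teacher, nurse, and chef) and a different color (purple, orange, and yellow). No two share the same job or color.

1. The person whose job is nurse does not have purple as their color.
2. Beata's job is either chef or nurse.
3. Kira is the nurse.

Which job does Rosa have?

With clues 1–3, chef and nurse are impossible for Rosa's job.
That leaves teacher.

teacher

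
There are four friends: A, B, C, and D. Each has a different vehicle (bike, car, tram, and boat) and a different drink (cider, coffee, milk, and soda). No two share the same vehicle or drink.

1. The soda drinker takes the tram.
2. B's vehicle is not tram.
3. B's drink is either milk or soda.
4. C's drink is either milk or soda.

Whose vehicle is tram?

With clues 1–2, B is impossible for the one with vehicle tram.
With clues 1–4, A and D are impossible for the one with vehicle tram.
That leaves C.

C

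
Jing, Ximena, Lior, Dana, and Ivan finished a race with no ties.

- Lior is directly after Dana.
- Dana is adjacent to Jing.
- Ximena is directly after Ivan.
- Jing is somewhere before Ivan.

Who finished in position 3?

With clues 1–2, Ivan and Ximena are ruled out for place 3.
With clues 1–3, Dana is ruled out for place 3.
With clues 1–4, Jing is ruled out for place 3.
So place 3 is Lior.

Lior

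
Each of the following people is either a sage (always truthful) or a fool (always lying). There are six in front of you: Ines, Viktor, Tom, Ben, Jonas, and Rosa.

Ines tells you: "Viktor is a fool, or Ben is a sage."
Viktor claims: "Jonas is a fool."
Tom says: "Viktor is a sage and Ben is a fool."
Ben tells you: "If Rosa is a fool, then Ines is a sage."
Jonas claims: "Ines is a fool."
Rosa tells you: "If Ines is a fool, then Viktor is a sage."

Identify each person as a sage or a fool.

Ines: sage, Viktor: sage, Tom: fool, Ben: sage, Jonas: fool, Rosa: sage

Consider Ines. Suppose Ines is a fool.
Then no assignment of the remaining roles makes every statement match its speaker's type — contradiction.
So Ines is a sage.
With that fixed, Ben's statement is true, so Ben is a sage.
With that fixed, Jonas's statement is false, so Jonas is a fool.
With that fixed, Rosa's statement is true, so Rosa is a sage.
With that fixed, Viktor's statement is true, so Viktor is a sage.
With that fixed, Tom's statement is false, so Tom is a fool.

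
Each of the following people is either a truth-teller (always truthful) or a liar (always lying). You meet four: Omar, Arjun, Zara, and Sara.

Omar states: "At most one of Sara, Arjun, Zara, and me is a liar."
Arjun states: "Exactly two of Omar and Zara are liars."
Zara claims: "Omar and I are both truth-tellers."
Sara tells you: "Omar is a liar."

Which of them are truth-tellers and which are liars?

Consider Omar. Suppose Omar is a truth-teller.
Then no assignment of the remaining roles makes every statement match its speaker's type — contradiction.
So Omar is a liar.
With that fixed, Zara's statement is false, so Zara is a liar.
With that fixed, Sara's statement is true, so Sara is a truth-teller.
With that fixed, Arjun's statement is true, so Arjun is a truth-teller.

Omar: liar, Arjun: truth-teller, Zara: liar, Sara: truth-teller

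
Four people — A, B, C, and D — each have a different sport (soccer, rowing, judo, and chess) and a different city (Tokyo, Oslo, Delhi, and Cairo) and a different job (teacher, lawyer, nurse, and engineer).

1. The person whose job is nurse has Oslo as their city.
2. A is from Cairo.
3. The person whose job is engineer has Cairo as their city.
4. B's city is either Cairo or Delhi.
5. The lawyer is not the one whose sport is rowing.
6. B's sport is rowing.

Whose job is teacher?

With clues 1–3, A is impossible for the one with job teacher.
With clues 1–6, C and D are impossible for the one with job teacher.
That leaves B.

B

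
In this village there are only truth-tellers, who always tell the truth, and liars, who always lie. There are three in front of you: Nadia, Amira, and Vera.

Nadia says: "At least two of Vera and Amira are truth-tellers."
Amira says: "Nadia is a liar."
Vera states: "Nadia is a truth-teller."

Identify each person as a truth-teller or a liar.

Nadia: liar, Amira: truth-teller, Vera: liar

Consider Nadia. Suppose Nadia is a truth-teller.
Then no assignment of the remaining roles makes every statement match its speaker's type — contradiction.
So Nadia is a liar.
With that fixed, Amira's statement is true, so Amira is a truth-teller.
With that fixed, Vera's statement is false, so Vera is a liar.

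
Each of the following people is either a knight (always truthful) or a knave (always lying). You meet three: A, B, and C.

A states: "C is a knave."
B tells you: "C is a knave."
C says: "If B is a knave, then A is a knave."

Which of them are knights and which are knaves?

A: knave, B: knave, C: knight

Consider A. Suppose A is a knight.
Then no assignment of the remaining roles makes every statement match its speaker's type — contradiction.
So A is a knave.
With that fixed, C's statement is true, so C is a knight.
With that fixed, B's statement is false, so B is a knave.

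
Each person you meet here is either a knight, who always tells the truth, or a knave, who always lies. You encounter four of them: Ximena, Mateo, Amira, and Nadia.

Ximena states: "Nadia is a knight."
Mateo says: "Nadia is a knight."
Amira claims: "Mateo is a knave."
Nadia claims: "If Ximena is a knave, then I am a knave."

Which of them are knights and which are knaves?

Consider Ximena. Suppose Ximena is a knave.
Then whichever role Nadia has, Nadia's statement has the wrong truth value — contradiction.
So Ximena is a knight.
With that fixed, Nadia's statement is true, so Nadia is a knight.
With that fixed, Mateo's statement is true, so Mateo is a knight.
With that fixed, Amira's statement is false, so Amira is a knave.

Ximena: knight, Mateo: knight, Amira: knave, Nadia: knight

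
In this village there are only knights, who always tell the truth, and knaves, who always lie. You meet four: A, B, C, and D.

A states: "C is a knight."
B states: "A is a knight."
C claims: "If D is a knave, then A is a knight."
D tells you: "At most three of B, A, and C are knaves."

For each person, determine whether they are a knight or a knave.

Regardless of anyone's role, D's statement is true, so D is a knight.
With that fixed, C's statement is true, so C is a knight.
With that fixed, A's statement is true, so A is a knight.
With that fixed, B's statement is true, so B is a knight.

A: knight, B: knight, C: knight, D: knight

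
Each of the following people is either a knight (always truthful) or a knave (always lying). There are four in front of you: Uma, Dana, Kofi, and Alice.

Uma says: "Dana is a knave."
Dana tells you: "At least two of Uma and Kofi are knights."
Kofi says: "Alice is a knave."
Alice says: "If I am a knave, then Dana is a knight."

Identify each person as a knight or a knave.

Uma: knight, Dana: knave, Kofi: knave, Alice: knight

Consider Uma. Suppose Uma is a knave.
Then no assignment of the remaining roles makes every statement match its speaker's type — contradiction.
So Uma is a knight.
Consider Dana. Suppose Dana is a knight.
Then Uma's statement comes out false, contradicting Uma being a knight.
So Dana is a knave.
Consider Kofi. Suppose Kofi is a knight.
Then Dana's statement comes out true, contradicting Dana being a knave.
So Kofi is a knave.
Consider Alice. Suppose Alice is a knave.
Then Kofi's statement comes out true, contradicting Kofi being a knave.
So Alice is a knight.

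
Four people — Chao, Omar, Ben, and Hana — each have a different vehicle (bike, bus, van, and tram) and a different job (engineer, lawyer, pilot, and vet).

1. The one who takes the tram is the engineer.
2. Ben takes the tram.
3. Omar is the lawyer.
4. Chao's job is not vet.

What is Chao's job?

pilot

With clues 1–2, engineer is impossible for Chao's job.
With clues 1–3, lawyer is impossible for Chao's job.
With clues 1–4, vet is impossible for Chao's job.
That leaves pilot.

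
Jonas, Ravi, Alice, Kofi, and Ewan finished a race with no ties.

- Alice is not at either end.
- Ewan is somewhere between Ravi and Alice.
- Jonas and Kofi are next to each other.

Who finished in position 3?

With clues 1–2, Ravi is ruled out for place 3.
With clues 1–3, Ewan, Jonas, and Kofi are ruled out for place 3.
So place 3 is Alice.

Alice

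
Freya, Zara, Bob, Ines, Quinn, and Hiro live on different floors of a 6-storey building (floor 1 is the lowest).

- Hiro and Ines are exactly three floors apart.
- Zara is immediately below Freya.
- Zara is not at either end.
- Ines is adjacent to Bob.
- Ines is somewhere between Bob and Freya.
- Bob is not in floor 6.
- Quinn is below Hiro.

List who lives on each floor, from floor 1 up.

Quinn, Bob, Ines, Zara, Freya, Hiro

From clues 1–2: Freya is in {2,3,4,5,6}.
From clues 1–3: Freya is in {3,4,5,6}.
From clues 1–5: Quinn is in {1,2,6}.
From clues 1–6: Ines is in {2,3,4}.
From clues 1–7: Quinn → floor 1, Bob → floor 2, Ines → floor 3, Zara → floor 4, Freya → floor 5, Hiro → floor 6.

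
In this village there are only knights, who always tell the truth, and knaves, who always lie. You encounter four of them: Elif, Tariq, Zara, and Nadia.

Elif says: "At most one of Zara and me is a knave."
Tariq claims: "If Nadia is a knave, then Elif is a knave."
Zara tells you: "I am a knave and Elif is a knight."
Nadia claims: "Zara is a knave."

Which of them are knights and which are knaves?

Elif: knave, Tariq: knight, Zara: knave, Nadia: knight

Consider Elif. Suppose Elif is a knight.
Then whichever role Zara has, Zara's statement has the wrong truth value — contradiction.
So Elif is a knave.
With that fixed, Tariq's statement is true, so Tariq is a knight.
With that fixed, Zara's statement is false, so Zara is a knave.
With that fixed, Nadia's statement is true, so Nadia is a knight.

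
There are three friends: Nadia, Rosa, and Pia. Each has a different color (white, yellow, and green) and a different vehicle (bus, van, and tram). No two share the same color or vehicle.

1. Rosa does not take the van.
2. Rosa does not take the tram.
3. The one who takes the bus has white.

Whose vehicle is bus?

Rosa

With clues 1–2, Nadia and Pia are impossible for the one with vehicle bus.
That leaves Rosa.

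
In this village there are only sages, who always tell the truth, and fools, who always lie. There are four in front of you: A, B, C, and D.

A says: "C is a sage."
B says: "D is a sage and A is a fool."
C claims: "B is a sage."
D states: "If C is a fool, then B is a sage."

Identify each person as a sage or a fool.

Consider A. Suppose A is a sage.
Then no assignment of the remaining roles makes every statement match its speaker's type — contradiction.
So A is a fool.
Consider B. Suppose B is a sage.
Then no assignment of the remaining roles makes every statement match its speaker's type — contradiction.
So B is a fool.
With that fixed, C's statement is false, so C is a fool.
With that fixed, D's statement is false, so D is a fool.

A: fool, B: fool, C: fool, D: fool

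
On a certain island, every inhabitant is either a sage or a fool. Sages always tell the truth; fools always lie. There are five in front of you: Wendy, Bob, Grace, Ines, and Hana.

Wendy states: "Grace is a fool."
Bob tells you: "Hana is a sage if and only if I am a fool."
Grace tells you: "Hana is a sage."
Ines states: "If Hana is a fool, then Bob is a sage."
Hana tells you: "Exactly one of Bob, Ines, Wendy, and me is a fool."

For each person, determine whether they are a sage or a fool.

Wendy: sage, Bob: fool, Grace: fool, Ines: fool, Hana: fool

Consider Wendy. Suppose Wendy is a fool.
Then no assignment of the remaining roles makes every statement match its speaker's type — contradiction.
So Wendy is a sage.
Consider Bob. Suppose Bob is a sage.
Then no assignment of the remaining roles makes every statement match its speaker's type — contradiction.
So Bob is a fool.
Consider Grace. Suppose Grace is a sage.
Then Wendy's statement comes out false, contradicting Wendy being a sage.
So Grace is a fool.
Consider Ines. Suppose Ines is a sage.
Then no assignment of the remaining roles makes every statement match its speaker's type — contradiction.
So Ines is a fool.
With that fixed, Hana's statement is false, so Hana is a fool.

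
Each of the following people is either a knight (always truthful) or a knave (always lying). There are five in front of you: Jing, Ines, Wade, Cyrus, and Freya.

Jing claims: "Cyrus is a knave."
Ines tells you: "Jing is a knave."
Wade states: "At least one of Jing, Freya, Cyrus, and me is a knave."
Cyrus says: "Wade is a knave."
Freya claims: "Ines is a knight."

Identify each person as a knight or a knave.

Jing: knight, Ines: knave, Wade: knight, Cyrus: knave, Freya: knave

Consider Jing. Suppose Jing is a knave.
Then no assignment of the remaining roles makes every statement match its speaker's type — contradiction.
So Jing is a knight.
With that fixed, Ines's statement is false, so Ines is a knave.
With that fixed, Freya's statement is false, so Freya is a knave.
With that fixed, Wade's statement is true, so Wade is a knight.
With that fixed, Cyrus's statement is false, so Cyrus is a knave.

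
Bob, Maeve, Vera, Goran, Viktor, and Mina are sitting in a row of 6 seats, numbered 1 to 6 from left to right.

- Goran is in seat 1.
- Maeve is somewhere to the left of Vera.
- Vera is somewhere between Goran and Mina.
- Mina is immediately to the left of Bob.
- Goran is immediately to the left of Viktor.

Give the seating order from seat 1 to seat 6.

Goran, Viktor, Maeve, Vera, Mina, Bob

From clue 1: Goran → seat 1.
From clues 1–2: Maeve is in {2,3,4,5}.
From clues 1–3: Maeve is in {2,3,4}.
From clues 1–4: Bob is in {5,6}.
From clues 1–5: Viktor → seat 2, Maeve → seat 3, Vera → seat 4, Mina → seat 5, Bob → seat 6.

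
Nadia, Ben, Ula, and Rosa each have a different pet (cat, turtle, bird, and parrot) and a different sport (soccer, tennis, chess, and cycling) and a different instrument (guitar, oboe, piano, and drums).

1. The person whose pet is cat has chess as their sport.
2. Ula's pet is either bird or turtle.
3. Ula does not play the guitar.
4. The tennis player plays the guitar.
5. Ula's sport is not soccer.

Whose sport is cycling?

Ula

With clues 1–5, Ben, Nadia, and Rosa are impossible for the one with sport cycling.
That leaves Ula.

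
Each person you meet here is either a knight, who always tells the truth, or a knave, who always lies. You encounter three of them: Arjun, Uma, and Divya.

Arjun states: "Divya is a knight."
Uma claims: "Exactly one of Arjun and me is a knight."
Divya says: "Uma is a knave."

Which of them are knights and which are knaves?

Consider Arjun. Suppose Arjun is a knight.
Then whichever role Uma has, Uma's statement has the wrong truth value — contradiction.
So Arjun is a knave.
Consider Uma. Suppose Uma is a knave.
Then no assignment of the remaining roles makes every statement match its speaker's type — contradiction.
So Uma is a knight.
With that fixed, Divya's statement is false, so Divya is a knave.

Arjun: knave, Uma: knight, Divya: knave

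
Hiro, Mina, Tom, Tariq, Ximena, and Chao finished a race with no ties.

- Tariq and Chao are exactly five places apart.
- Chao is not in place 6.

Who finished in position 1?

Chao

With clue 1, Hiro, Mina, Tom, and Ximena are ruled out for place 1.
With clues 1–2, Tariq is ruled out for place 1.
So place 1 is Chao.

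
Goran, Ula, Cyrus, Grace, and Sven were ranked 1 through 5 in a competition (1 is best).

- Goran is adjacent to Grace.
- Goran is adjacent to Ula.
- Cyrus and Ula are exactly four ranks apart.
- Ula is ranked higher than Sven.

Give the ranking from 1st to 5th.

Ula, Goran, Grace, Sven, Cyrus

From clues 1–2: Goran is in {2,3,4}.
From clues 1–3: Grace → rank 3.
From clues 1–4: Ula → rank 1, Goran → rank 2, Sven → rank 4, Cyrus → rank 5.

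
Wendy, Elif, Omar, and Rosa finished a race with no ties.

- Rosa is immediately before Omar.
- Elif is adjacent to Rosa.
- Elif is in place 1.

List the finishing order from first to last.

Elif, Rosa, Omar, Wendy

From clue 1: Omar is in {2,3,4}.
From clues 1–2: Wendy is in {1,4}.
From clues 1–3: Elif → place 1, Rosa → place 2, Omar → place 3, Wendy → place 4.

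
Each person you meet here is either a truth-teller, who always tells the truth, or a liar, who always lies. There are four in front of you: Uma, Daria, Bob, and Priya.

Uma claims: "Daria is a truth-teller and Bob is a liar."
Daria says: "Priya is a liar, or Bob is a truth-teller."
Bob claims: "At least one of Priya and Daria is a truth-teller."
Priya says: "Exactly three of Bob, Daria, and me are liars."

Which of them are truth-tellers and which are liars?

Uma: liar, Daria: truth-teller, Bob: truth-teller, Priya: liar

Consider Uma. Suppose Uma is a truth-teller.
Then no assignment of the remaining roles makes every statement match its speaker's type — contradiction.
So Uma is a liar.
Consider Daria. Suppose Daria is a liar.
Then no assignment of the remaining roles makes every statement match its speaker's type — contradiction.
So Daria is a truth-teller.
With that fixed, Bob's statement is true, so Bob is a truth-teller.
With that fixed, Priya's statement is false, so Priya is a liar.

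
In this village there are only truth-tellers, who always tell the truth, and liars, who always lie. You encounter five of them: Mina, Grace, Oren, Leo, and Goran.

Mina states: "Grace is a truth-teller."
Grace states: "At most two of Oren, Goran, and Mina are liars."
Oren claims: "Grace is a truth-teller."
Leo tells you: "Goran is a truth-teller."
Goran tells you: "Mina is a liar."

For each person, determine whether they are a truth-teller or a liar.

Consider Mina. Suppose Mina is a liar.
Then no assignment of the remaining roles makes every statement match its speaker's type — contradiction.
So Mina is a truth-teller.
With that fixed, Grace's statement is true, so Grace is a truth-teller.
With that fixed, Oren's statement is true, so Oren is a truth-teller.
With that fixed, Goran's statement is false, so Goran is a liar.
With that fixed, Leo's statement is false, so Leo is a liar.

Mina: truth-teller, Grace: truth-teller, Oren: truth-teller, Leo: liar, Goran: liar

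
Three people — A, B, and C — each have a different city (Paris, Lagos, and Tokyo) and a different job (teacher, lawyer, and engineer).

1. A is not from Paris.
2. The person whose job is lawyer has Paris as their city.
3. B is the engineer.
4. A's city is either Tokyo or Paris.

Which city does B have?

Lagos

With clues 1–3, Paris is impossible for B's city.
With clues 1–4, Tokyo is impossible for B's city.
That leaves Lagos.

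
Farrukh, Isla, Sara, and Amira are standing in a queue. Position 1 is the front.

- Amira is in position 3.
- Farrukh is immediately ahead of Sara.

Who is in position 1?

Farrukh

With clue 1, Amira is ruled out for position 1.
With clues 1–2, Isla and Sara are ruled out for position 1.
So position 1 is Farrukh.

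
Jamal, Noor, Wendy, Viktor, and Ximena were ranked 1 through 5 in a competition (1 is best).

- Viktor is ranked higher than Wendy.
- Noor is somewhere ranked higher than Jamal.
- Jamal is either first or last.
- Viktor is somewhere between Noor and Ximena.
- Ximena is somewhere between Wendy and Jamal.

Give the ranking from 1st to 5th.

From clue 1: Wendy is in {2,3,4,5}.
From clues 1–2: Jamal is in {2,3,4,5}.
From clues 1–3: Jamal → rank 5.
From clues 1–4: Viktor → rank 2.
From clues 1–5: Noor → rank 1, Wendy → rank 3, Ximena → rank 4.

Noor, Viktor, Wendy, Ximena, Jamal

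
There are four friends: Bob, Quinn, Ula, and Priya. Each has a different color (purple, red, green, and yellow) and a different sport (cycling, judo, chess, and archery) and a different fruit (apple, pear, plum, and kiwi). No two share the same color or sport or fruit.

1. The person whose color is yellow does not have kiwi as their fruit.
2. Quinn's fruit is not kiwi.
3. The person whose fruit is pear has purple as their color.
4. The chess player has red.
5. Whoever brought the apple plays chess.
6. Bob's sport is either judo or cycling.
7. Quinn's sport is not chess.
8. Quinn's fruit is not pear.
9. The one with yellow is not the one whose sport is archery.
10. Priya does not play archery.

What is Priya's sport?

With clues 1–9, cycling and judo are impossible for Priya's sport.
With clues 1–10, archery is impossible for Priya's sport.
That leaves chess.

chess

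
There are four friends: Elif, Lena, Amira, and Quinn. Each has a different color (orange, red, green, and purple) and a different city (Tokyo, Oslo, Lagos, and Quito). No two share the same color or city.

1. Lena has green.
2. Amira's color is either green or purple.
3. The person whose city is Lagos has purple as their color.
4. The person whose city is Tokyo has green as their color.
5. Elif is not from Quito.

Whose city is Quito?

Quinn

With clues 1–3, Amira is impossible for the one with city Quito.
With clues 1–4, Lena is impossible for the one with city Quito.
With clues 1–5, Elif is impossible for the one with city Quito.
That leaves Quinn.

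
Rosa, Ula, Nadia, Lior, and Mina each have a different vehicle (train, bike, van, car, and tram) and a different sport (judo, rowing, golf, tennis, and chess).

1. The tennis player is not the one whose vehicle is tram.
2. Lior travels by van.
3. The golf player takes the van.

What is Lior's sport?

golf

With clues 1–3, chess, judo, rowing, and tennis are impossible for Lior's sport.
That leaves golf.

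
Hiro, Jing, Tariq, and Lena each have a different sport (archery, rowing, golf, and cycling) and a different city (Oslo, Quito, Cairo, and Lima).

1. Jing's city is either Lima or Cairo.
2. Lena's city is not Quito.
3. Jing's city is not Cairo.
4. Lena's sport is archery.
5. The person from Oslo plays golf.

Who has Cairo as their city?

Lena

With clues 1–3, Jing is impossible for the one with city Cairo.
With clues 1–5, Hiro and Tariq are impossible for the one with city Cairo.
That leaves Lena.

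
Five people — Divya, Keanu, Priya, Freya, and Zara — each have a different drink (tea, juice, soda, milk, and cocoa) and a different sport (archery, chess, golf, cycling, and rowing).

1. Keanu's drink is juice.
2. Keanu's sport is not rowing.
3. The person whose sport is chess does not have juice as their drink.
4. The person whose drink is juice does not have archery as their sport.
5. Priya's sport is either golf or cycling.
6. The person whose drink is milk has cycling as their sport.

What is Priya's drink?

Clue 1 rules out juice for Priya's drink.
With clues 1–6, cocoa, soda, and tea are impossible for Priya's drink.
That leaves milk.

milk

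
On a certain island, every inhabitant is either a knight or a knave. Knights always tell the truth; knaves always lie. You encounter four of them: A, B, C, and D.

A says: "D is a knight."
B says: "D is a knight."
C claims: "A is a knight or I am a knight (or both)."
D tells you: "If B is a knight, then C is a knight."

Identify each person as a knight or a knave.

A: knight, B: knight, C: knight, D: knight

Consider A. Suppose A is a knave.
Then no assignment of the remaining roles makes every statement match its speaker's type — contradiction.
So A is a knight.
With that fixed, C's statement is true, so C is a knight.
With that fixed, D's statement is true, so D is a knight.
With that fixed, B's statement is true, so B is a knight.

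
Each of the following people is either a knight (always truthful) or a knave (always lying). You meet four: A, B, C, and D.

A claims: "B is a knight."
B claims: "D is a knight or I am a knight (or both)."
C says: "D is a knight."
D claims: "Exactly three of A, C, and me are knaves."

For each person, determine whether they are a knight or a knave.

A: knight, B: knight, C: knave, D: knave

Consider A. Suppose A is a knave.
Then no assignment of the remaining roles makes every statement match its speaker's type — contradiction.
So A is a knight.
With that fixed, D's statement is false, so D is a knave.
With that fixed, C's statement is false, so C is a knave.
Consider B. Suppose B is a knave.
Then A's statement comes out false, contradicting A being a knight.
So B is a knight.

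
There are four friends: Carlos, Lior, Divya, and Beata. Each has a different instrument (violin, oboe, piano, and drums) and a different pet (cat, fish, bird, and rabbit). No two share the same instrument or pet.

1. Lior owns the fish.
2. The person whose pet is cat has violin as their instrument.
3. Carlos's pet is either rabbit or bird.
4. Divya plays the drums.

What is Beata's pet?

cat

Clue 1 rules out fish for Beata's pet.
With clues 1–4, bird and rabbit are impossible for Beata's pet.
That leaves cat.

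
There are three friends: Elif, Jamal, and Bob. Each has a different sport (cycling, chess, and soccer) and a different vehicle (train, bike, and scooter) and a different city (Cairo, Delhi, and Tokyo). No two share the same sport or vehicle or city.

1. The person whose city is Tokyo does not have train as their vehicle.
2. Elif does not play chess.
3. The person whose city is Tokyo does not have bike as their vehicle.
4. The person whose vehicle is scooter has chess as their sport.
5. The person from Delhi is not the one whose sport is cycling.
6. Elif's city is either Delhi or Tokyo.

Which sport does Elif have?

With clues 1–2, chess is impossible for Elif's sport.
With clues 1–6, cycling is impossible for Elif's sport.
That leaves soccer.

soccer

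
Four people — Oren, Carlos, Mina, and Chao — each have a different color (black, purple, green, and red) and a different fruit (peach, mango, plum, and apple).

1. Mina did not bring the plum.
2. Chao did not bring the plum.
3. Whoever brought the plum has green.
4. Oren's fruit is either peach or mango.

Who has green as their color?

Carlos

With clues 1–3, Chao and Mina are impossible for the one with color green.
With clues 1–4, Oren is impossible for the one with color green.
That leaves Carlos.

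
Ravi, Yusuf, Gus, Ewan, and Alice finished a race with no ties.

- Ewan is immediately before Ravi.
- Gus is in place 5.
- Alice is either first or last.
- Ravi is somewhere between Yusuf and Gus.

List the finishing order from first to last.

Alice, Yusuf, Ewan, Ravi, Gus

From clue 1: Ravi is in {2,3,4,5}.
From clues 1–2: Gus → place 5.
From clues 1–3: Alice → place 1.
From clues 1–4: Yusuf → place 2, Ewan → place 3, Ravi → place 4.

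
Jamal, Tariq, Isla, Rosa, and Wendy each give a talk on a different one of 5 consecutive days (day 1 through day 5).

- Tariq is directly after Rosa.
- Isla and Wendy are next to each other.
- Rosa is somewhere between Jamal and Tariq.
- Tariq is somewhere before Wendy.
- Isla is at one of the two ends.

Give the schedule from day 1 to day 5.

Jamal, Rosa, Tariq, Wendy, Isla

From clue 1: Tariq is in {2,3,4,5}.
From clues 1–2: Jamal is in {1,3,5}.
From clues 1–3: Jamal is in {1,3}.
From clues 1–4: Jamal → day 1, Rosa → day 2, Tariq → day 3.
From clues 1–5: Wendy → day 4, Isla → day 5.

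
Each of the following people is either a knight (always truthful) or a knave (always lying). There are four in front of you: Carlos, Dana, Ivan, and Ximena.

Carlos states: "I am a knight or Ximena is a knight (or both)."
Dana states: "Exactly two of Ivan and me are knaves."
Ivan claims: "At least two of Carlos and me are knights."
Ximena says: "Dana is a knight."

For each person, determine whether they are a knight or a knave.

Carlos: knight, Dana: knave, Ivan: knight, Ximena: knave

Consider Carlos. Suppose Carlos is a knave.
Then no assignment of the remaining roles makes every statement match its speaker's type — contradiction.
So Carlos is a knight.
Consider Dana. Suppose Dana is a knight.
Then Dana's own statement would have to be true, but it can't be — contradiction.
So Dana is a knave.
With that fixed, Ximena's statement is false, so Ximena is a knave.
Consider Ivan. Suppose Ivan is a knave.
Then Dana's statement comes out true, contradicting Dana being a knave.
So Ivan is a knight.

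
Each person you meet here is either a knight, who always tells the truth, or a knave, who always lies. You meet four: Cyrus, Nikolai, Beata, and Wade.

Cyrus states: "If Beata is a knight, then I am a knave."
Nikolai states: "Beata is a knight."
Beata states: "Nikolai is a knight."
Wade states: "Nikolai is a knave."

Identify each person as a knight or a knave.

Cyrus: knight, Nikolai: knave, Beata: knave, Wade: knight

Consider Cyrus. Suppose Cyrus is a knave.
Then Cyrus's own statement would have to be false, but it can't be — contradiction.
So Cyrus is a knight.
Consider Nikolai. Suppose Nikolai is a knight.
Then no assignment of the remaining roles makes every statement match its speaker's type — contradiction.
So Nikolai is a knave.
With that fixed, Beata's statement is false, so Beata is a knave.
With that fixed, Wade's statement is true, so Wade is a knight.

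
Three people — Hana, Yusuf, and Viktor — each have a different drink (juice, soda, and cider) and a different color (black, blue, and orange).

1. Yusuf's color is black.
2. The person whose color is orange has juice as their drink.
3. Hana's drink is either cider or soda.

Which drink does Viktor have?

With clues 1–3, cider and soda are impossible for Viktor's drink.
That leaves juice.

juice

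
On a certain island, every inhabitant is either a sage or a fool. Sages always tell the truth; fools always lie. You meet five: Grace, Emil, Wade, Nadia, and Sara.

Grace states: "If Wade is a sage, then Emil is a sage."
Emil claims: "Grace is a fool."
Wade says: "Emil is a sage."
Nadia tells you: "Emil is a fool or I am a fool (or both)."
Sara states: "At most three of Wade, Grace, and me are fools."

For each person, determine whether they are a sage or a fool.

Grace: sage, Emil: fool, Wade: fool, Nadia: sage, Sara: sage

Regardless of anyone's role, Sara's statement is true, so Sara is a sage.
Consider Grace. Suppose Grace is a fool.
Then no assignment of the remaining roles makes every statement match its speaker's type — contradiction.
So Grace is a sage.
With that fixed, Emil's statement is false, so Emil is a fool.
With that fixed, Wade's statement is false, so Wade is a fool.
With that fixed, Nadia's statement is true, so Nadia is a sage.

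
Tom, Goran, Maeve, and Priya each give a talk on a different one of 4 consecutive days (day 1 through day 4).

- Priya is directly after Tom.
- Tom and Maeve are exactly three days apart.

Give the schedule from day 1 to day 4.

Tom, Priya, Goran, Maeve

From clue 1: Tom is in {1,2,3}.
From clues 1–2: Tom → day 1, Priya → day 2, Goran → day 3, Maeve → day 4.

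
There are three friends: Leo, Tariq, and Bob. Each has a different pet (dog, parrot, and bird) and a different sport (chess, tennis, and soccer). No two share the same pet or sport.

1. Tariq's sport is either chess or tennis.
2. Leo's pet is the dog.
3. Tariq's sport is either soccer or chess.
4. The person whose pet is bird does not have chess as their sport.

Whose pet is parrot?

With clues 1–2, Leo is impossible for the one with pet parrot.
With clues 1–4, Bob is impossible for the one with pet parrot.
That leaves Tariq.

Tariq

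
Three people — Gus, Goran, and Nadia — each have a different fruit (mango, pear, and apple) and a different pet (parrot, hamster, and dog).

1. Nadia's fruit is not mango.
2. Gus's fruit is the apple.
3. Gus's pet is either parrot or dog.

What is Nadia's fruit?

pear

Clue 1 rules out mango for Nadia's fruit.
With clues 1–2, apple is impossible for Nadia's fruit.
That leaves pear.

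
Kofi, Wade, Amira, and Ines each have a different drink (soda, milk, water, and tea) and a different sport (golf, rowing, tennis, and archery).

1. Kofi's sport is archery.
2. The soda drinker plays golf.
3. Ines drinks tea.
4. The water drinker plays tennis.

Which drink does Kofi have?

With clues 1–2, soda is impossible for Kofi's drink.
With clues 1–3, tea is impossible for Kofi's drink.
With clues 1–4, water is impossible for Kofi's drink.
That leaves milk.

milk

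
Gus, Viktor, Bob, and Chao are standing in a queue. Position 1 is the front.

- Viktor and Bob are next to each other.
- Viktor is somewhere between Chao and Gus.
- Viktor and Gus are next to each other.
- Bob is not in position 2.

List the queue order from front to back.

Gus, Viktor, Bob, Chao

From clues 1–2: Gus is in {1,4}.
From clues 1–4: Gus → position 1, Viktor → position 2, Bob → position 3, Chao → position 4.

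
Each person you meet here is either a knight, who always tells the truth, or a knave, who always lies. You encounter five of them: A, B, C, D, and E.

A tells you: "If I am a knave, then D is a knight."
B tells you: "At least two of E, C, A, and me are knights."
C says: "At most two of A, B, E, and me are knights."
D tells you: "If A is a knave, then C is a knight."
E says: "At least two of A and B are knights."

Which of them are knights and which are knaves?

Consider A. Suppose A is a knave.
Then no assignment of the remaining roles makes every statement match its speaker's type — contradiction.
So A is a knight.
With that fixed, D's statement is true, so D is a knight.
Consider B. Suppose B is a knave.
Then no assignment of the remaining roles makes every statement match its speaker's type — contradiction.
So B is a knight.
With that fixed, E's statement is true, so E is a knight.
With that fixed, C's statement is false, so C is a knave.

A: knight, B: knight, C: knave, D: knight, E: knight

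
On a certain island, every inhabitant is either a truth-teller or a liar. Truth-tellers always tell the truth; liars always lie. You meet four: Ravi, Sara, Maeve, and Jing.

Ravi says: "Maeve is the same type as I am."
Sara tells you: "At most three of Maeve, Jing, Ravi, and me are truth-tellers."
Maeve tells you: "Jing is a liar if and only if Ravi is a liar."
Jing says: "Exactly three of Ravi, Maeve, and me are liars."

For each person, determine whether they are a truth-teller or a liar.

Ravi: liar, Sara: truth-teller, Maeve: truth-teller, Jing: liar

Consider Ravi. Suppose Ravi is a truth-teller.
Then no assignment of the remaining roles makes every statement match its speaker's type — contradiction.
So Ravi is a liar.
With that fixed, Sara's statement is true, so Sara is a truth-teller.
Consider Maeve. Suppose Maeve is a liar.
Then Ravi's statement comes out true, contradicting Ravi being a liar.
So Maeve is a truth-teller.
With that fixed, Jing's statement is false, so Jing is a liar.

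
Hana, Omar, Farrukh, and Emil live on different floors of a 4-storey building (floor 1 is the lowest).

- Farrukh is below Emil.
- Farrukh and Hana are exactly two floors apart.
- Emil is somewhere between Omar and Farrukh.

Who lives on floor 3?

Hana

With clues 1–2, Omar is ruled out for floor 3.
With clues 1–3, Emil and Farrukh are ruled out for floor 3.
So floor 3 is Hana.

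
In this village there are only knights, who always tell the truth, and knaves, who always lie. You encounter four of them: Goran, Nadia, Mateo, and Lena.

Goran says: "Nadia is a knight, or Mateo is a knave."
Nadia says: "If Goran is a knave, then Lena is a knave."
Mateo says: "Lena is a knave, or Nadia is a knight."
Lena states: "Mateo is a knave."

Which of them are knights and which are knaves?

Goran: knight, Nadia: knight, Mateo: knight, Lena: knave

Consider Goran. Suppose Goran is a knave.
Then no assignment of the remaining roles makes every statement match its speaker's type — contradiction.
So Goran is a knight.
With that fixed, Nadia's statement is true, so Nadia is a knight.
With that fixed, Mateo's statement is true, so Mateo is a knight.
With that fixed, Lena's statement is false, so Lena is a knave.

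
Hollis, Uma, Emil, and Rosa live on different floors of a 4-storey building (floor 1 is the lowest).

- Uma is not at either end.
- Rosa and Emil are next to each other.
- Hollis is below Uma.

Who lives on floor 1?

Hollis

With clue 1, Uma is ruled out for floor 1.
With clues 1–3, Emil and Rosa are ruled out for floor 1.
So floor 1 is Hollis.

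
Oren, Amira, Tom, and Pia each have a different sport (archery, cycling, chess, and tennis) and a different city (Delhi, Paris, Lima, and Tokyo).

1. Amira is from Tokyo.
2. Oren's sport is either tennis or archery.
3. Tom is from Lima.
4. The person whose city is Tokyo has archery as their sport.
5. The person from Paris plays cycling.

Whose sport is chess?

Tom

With clues 1–2, Oren is impossible for the one with sport chess.
With clues 1–4, Amira is impossible for the one with sport chess.
With clues 1–5, Pia is impossible for the one with sport chess.
That leaves Tom.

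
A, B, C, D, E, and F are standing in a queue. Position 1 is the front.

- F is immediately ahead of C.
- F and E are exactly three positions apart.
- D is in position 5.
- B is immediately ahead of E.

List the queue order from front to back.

From clue 1: C is in {2,3,4,5,6}.
From clues 1–3: D → position 5.
From clues 1–4: F → position 1, C → position 2, B → position 3, E → position 4, A → position 6.

F, C, B, E, D, A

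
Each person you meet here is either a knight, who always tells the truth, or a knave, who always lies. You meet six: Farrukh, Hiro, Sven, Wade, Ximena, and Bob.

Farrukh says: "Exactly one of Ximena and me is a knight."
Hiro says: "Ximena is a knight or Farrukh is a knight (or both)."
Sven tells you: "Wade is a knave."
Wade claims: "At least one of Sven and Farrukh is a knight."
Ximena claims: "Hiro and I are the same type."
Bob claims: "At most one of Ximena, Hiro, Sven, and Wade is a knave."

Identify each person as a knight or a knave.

Consider Farrukh. Suppose Farrukh is a knave.
Then no assignment of the remaining roles makes every statement match its speaker's type — contradiction.
So Farrukh is a knight.
With that fixed, Hiro's statement is true, so Hiro is a knight.
With that fixed, Wade's statement is true, so Wade is a knight.
With that fixed, Sven's statement is false, so Sven is a knave.
Consider Ximena. Suppose Ximena is a knight.
Then Farrukh's statement comes out false, contradicting Farrukh being a knight.
So Ximena is a knave.
With that fixed, Bob's statement is false, so Bob is a knave.

Farrukh: knight, Hiro: knight, Sven: knave, Wade: knight, Ximena: knave, Bob: knave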